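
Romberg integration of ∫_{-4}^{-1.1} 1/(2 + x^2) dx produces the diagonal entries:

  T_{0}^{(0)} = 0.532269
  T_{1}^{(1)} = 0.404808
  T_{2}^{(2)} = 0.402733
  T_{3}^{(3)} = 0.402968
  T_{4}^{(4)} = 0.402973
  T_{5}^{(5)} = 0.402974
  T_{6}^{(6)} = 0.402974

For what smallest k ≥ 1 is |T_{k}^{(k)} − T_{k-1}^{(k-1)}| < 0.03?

|T_{1}^{(1)} − T_{0}^{(0)}| = 0.127461 ≥ 0.03
|T_{2}^{(2)} − T_{1}^{(1)}| = 0.002075 < 0.03

k = 2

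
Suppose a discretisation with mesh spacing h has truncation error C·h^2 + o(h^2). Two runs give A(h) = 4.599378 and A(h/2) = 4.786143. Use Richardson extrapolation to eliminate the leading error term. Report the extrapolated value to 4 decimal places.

The leading error scales as h^2; refining by a factor of 2 reduces it by 2^2 = 4.
Extrapolated value = (4·A(h/2) − A(h)) / (4 − 1)
= (4·4.786143 − 4.599378) / 3
= 14.545194 / 3 = 4.848398

4.8484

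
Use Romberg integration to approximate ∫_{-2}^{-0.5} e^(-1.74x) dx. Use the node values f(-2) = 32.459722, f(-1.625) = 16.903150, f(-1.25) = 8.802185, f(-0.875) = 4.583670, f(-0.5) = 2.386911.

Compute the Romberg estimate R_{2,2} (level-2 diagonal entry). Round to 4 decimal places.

17.2855

R_{0,0} (trapezoid, 1 panel, h=1.5000): 26.134975
R_{1,0} (trapezoid, 2 panels, h=0.7500): 19.669126
R_{2,0} (trapezoid, 4 panels, h=0.3750): 17.892121
R_{1,1} = 19.669126 + (19.669126 − 26.134975)/3 = 17.513843
R_{2,1} = 17.892121 + (17.892121 − 19.669126)/3 = 17.299786
R_{2,2} = 17.299786 + (17.299786 − 17.513843)/15 = 17.285516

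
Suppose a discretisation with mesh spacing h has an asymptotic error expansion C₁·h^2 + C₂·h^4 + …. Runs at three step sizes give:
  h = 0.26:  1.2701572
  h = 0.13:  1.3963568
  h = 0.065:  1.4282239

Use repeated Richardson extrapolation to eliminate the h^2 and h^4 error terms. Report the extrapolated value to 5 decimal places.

1.43887

First eliminate the h^2 term (factor 2^2 = 4):
  B₁ = (4·1.3963568 − 1.2701572)/3 = 1.4384233
  B₂ = (4·1.4282239 − 1.3963568)/3 = 1.4388463
Then eliminate the h^4 term (factor 2^4 = 16):
  (16·1.4388463 − 1.4384233)/15 = 1.4388745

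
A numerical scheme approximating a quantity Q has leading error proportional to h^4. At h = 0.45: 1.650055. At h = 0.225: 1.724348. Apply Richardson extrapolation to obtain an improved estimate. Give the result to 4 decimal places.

1.7293

Extrapolated value = (16·A(h/2) − A(h)) / (16 − 1)
= (16·1.724348 − 1.650055) / 15
= 25.939513 / 15 = 1.729301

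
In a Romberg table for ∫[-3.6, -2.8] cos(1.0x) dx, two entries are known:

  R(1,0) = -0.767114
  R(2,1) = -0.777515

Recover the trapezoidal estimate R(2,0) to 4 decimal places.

From R(2,1) = (4·R(2,0) − R(1,0))/3, solve for R(2,0):
4·R(2,0) = 3·(-0.777515) + (-0.767114) = -3.099659
R(2,0) = -0.774915

-0.7749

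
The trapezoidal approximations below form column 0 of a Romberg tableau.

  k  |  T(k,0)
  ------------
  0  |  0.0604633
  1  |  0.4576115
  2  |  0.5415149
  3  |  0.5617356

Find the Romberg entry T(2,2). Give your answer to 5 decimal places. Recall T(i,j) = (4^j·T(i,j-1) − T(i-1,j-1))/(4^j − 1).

T(1,1) = (4·0.4576115 − 0.0604633) / 3 = 0.5899942
T(2,1) = 0.5415149 + (0.5415149 − 0.4576115)/3 = 0.5694827
T(2,2) = 0.5694827 + (0.5694827 − 0.5899942)/15 = 0.5681153

0.56812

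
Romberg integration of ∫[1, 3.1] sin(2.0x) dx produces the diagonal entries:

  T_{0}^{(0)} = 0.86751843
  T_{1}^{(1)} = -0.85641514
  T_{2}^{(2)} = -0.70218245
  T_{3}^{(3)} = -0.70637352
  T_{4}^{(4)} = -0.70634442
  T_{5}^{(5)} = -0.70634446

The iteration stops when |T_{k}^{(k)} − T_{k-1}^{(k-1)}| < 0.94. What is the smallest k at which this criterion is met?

|T_{1}^{(1)} − T_{0}^{(0)}| = 1.72393357 ≥ 0.94
|T_{2}^{(2)} − T_{1}^{(1)}| = 0.15423269 < 0.94

k = 2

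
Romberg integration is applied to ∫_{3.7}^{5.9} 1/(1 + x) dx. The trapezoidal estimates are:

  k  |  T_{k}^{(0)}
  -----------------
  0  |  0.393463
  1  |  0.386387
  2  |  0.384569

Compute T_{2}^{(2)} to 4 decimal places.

0.3840

T_{1}^{(1)} = (4·0.386387 − 0.393463) / 3 = 0.384028
T_{2}^{(1)} = 0.384569 + (0.384569 − 0.386387)/3 = 0.383963
T_{2}^{(2)} = 0.383963 + (0.383963 − 0.384028)/15 = 0.383959
(Column j=1 coincides with Simpson's rule on the same nodes.)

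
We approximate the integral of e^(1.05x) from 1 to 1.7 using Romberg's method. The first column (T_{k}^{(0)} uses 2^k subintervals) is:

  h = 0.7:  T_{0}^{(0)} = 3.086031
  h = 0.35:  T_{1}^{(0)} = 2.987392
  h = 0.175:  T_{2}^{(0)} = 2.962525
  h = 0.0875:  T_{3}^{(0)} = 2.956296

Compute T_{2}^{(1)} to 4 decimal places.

Richardson extrapolation on the trapezoidal column (denominator 4−1=3):
T_{2}^{(1)} = (4·2.962525 − 2.987392) / 3 = 2.954236

2.9542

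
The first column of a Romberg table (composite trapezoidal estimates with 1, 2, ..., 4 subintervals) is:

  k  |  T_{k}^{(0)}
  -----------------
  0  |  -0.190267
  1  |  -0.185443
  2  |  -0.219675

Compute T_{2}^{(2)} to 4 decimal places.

-0.2342

Richardson extrapolation on the trapezoidal column (denominator 4−1=3):
T_{1}^{(1)} = (4·(-0.185443) − (-0.190267)) / 3 = -0.183835
T_{2}^{(1)} = (4·(-0.219675) − (-0.185443)) / 3 = -0.231086
T_{2}^{(2)} = (16·(-0.231086) − (-0.183835)) / 15 = -0.234236
(Column j=1 coincides with Simpson's rule on the same nodes.)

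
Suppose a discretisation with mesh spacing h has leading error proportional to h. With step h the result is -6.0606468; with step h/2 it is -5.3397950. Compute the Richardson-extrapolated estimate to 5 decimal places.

-4.61894

Extrapolated value = (2·A(h/2) − A(h)) / (2 − 1)
= (2·(-5.3397950) − (-6.0606468)) / 1
= -4.6189432 / 1 = -4.6189432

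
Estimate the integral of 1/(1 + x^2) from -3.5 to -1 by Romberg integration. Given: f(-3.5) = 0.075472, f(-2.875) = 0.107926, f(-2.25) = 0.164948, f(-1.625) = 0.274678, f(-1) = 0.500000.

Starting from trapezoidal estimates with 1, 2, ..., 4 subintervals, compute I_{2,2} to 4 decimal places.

0.5070

I_{0,0} (trapezoid, 1 panel, h=2.5000): 0.719340
I_{1,0} (trapezoid, 2 panels, h=1.2500): 0.565855
I_{2,0} (trapezoid, 4 panels, h=0.6250): 0.522055
I_{1,1} = 0.565855 + (0.565855 − 0.719340)/3 = 0.514693
I_{2,1} = 0.522055 + (0.522055 − 0.565855)/3 = 0.507455
I_{2,2} = 0.507455 + (0.507455 − 0.514693)/15 = 0.506972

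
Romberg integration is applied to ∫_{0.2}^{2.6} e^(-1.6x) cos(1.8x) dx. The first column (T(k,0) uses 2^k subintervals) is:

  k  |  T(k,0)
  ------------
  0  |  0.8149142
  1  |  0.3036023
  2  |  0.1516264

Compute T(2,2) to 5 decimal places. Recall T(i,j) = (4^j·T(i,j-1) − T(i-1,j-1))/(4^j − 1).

T(1,1) = 0.3036023 + (0.3036023 − 0.8149142)/3 = 0.1331650
T(2,1) = 0.1516264 + (0.1516264 − 0.3036023)/3 = 0.1009678
T(2,2) = 0.1009678 + (0.1009678 − 0.1331650)/15 = 0.0988213
(Column j=1 coincides with Simpson's rule on the same nodes.)

0.09882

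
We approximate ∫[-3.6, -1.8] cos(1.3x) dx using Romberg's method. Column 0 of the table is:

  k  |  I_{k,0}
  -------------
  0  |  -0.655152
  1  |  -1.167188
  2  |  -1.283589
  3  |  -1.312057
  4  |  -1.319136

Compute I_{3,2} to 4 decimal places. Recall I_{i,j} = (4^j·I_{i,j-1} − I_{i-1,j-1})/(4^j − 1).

-1.3215

Richardson extrapolation on the trapezoidal column (denominator 4−1=3):
I_{2,1} = -1.283589 + (-1.283589 − (-1.167188))/3 = -1.322389
I_{3,1} = -1.312057 + (-1.312057 − (-1.283589))/3 = -1.321546
I_{3,2} = (16·(-1.321546) − (-1.322389)) / 15 = -1.321490
(Column j=1 coincides with Simpson's rule on the same nodes.)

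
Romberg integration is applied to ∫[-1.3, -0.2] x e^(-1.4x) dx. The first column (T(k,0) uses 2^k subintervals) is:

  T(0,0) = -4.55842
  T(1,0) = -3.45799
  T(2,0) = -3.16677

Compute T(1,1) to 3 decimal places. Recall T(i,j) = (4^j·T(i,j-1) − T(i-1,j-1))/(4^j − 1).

Richardson extrapolation on the trapezoidal column (denominator 4−1=3):
T(1,1) = -3.45799 + (-3.45799 − (-4.55842))/3 = -3.09118

-3.091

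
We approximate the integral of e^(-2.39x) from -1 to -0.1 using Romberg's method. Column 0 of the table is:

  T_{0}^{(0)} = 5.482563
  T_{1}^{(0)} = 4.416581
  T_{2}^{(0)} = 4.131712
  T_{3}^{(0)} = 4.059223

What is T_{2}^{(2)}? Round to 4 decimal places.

Richardson extrapolation on the trapezoidal column (denominator 4−1=3):
T_{1}^{(1)} = (4·4.416581 − 5.482563) / 3 = 4.061254
T_{2}^{(1)} = (4·4.131712 − 4.416581) / 3 = 4.036756
T_{2}^{(2)} = 4.036756 + (4.036756 − 4.061254)/15 = 4.035123

4.0351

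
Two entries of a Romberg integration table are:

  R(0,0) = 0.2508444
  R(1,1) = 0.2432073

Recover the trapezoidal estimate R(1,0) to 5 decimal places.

From R(1,1) = (4·R(1,0) − R(0,0))/3, solve for R(1,0):
4·R(1,0) = 3·0.2432073 + 0.2508444 = 0.9804663
R(1,0) = 0.2451166

0.24512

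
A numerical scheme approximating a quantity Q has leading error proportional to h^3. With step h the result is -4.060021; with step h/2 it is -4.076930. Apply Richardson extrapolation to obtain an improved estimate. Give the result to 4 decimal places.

The leading error scales as h^3; refining by a factor of 2 reduces it by 2^3 = 8.
Extrapolated value = (8·A(h/2) − A(h)) / (8 − 1)
= (8·(-4.076930) − (-4.060021)) / 7
= -28.555419 / 7 = -4.079346

-4.0793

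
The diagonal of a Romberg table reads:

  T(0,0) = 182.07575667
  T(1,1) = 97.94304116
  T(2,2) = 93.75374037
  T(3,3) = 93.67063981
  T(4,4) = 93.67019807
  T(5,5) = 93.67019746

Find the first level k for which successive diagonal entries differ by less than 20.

|T(1,1) − T(0,0)| = 84.13271551 ≥ 20
|T(2,2) − T(1,1)| = 4.18930079 < 20

k = 2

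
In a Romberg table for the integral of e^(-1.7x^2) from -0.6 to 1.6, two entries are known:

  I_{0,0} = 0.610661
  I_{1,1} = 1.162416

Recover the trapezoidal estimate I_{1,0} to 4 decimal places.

From I_{1,1} = (4·I_{1,0} − I_{0,0})/3, solve for I_{1,0}:
4·I_{1,0} = 3·1.162416 + 0.610661 = 4.097909
I_{1,0} = 1.024477

1.0245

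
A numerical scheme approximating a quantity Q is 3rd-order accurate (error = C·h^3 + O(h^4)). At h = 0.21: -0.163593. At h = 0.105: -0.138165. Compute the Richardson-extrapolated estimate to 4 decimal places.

The leading error scales as h^3; refining by a factor of 2 reduces it by 2^3 = 8.
Extrapolated value = (8·A(h/2) − A(h)) / (8 − 1)
= (8·(-0.138165) − (-0.163593)) / 7
= -0.941727 / 7 = -0.134532

-0.1345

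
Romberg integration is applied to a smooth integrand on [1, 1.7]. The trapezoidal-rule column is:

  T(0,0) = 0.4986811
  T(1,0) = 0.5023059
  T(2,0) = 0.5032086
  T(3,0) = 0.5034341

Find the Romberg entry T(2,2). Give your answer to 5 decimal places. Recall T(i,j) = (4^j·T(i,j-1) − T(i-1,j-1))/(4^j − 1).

0.50351

Richardson extrapolation on the trapezoidal column (denominator 4−1=3):
T(1,1) = 0.5023059 + (0.5023059 − 0.4986811)/3 = 0.5035142
T(2,1) = 0.5032086 + (0.5032086 − 0.5023059)/3 = 0.5035095
T(2,2) = (16·0.5035095 − 0.5035142) / 15 = 0.5035092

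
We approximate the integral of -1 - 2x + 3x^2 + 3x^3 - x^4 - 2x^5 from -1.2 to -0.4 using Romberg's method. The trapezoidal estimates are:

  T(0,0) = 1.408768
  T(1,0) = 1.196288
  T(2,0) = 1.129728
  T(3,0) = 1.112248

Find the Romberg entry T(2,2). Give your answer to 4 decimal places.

T(1,1) = 1.196288 + (1.196288 − 1.408768)/3 = 1.125461
T(2,1) = (4·1.129728 − 1.196288) / 3 = 1.107541
T(2,2) = (16·1.107541 − 1.125461) / 15 = 1.106346

1.1063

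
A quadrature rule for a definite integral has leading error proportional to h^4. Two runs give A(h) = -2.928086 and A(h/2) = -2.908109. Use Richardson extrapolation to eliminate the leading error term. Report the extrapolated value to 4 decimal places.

-2.9068

The leading error scales as h^4; refining by a factor of 2 reduces it by 2^4 = 16.
Extrapolated value = (16·A(h/2) − A(h)) / (16 − 1)
= (16·(-2.908109) − (-2.928086)) / 15
= -43.601658 / 15 = -2.906777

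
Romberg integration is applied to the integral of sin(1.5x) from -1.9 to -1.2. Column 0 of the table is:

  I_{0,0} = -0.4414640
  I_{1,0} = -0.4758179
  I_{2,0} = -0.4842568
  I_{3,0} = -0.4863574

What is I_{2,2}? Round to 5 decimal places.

-0.48706

I_{1,1} = -0.4758179 + (-0.4758179 − (-0.4414640))/3 = -0.4872692
I_{2,1} = (4·(-0.4842568) − (-0.4758179)) / 3 = -0.4870698
I_{2,2} = -0.4870698 + (-0.4870698 − (-0.4872692))/15 = -0.4870565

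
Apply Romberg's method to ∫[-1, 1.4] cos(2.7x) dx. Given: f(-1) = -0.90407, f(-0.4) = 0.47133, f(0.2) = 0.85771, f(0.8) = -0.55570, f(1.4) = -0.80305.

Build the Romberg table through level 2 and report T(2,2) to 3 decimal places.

-0.116

T(0,0) (trapezoid, 1 panel, h=2.4000): -2.04854
T(1,0) (trapezoid, 2 panels, h=1.2000): 0.00498
T(2,0) (trapezoid, 4 panels, h=0.6000): -0.04813
T(1,1) = 0.00498 + (0.00498 − (-2.04854))/3 = 0.68949
T(2,1) = -0.04813 + (-0.04813 − 0.00498)/3 = -0.06583
T(2,2) = -0.06583 + (-0.06583 − 0.68949)/15 = -0.11618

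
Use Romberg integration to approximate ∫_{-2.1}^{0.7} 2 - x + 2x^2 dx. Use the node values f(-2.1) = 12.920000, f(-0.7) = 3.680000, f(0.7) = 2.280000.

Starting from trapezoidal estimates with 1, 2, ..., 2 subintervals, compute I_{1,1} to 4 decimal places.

13.9627

I_{0,0} (trapezoid, 1 panel, h=2.8000): 21.280000
I_{1,0} (trapezoid, 2 panels, h=1.4000): 15.792000
I_{1,1} = 15.792000 + (15.792000 − 21.280000)/3 = 13.962667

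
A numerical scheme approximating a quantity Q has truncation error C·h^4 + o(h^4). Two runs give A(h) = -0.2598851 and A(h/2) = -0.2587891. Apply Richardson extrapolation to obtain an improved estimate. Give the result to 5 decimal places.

The leading error scales as h^4; refining by a factor of 2 reduces it by 2^4 = 16.
Extrapolated value = (16·A(h/2) − A(h)) / (16 − 1)
= (16·(-0.2587891) − (-0.2598851)) / 15
= -3.8807405 / 15 = -0.2587160

-0.25872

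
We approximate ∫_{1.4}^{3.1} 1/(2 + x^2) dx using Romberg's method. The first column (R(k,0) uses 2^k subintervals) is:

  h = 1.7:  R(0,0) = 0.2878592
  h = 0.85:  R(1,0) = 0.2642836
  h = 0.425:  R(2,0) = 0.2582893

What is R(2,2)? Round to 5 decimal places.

R(1,1) = (4·0.2642836 − 0.2878592) / 3 = 0.2564251
R(2,1) = (4·0.2582893 − 0.2642836) / 3 = 0.2562912
R(2,2) = (16·0.2562912 − 0.2564251) / 15 = 0.2562823

0.25628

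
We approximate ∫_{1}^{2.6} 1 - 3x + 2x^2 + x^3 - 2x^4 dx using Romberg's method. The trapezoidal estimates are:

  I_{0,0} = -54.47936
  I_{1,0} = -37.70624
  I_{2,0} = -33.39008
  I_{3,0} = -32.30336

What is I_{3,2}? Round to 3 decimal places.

I_{2,1} = -33.39008 + (-33.39008 − (-37.70624))/3 = -31.95136
I_{3,1} = -32.30336 + (-32.30336 − (-33.39008))/3 = -31.94112
I_{3,2} = -31.94112 + (-31.94112 − (-31.95136))/15 = -31.94044
(Column j=1 coincides with Simpson's rule on the same nodes.)

-31.940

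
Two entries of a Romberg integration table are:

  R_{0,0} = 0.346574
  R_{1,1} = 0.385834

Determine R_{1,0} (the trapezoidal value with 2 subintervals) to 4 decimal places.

0.3760

From R_{1,1} = (4·R_{1,0} − R_{0,0})/3, solve for R_{1,0}:
4·R_{1,0} = 3·0.385834 + 0.346574 = 1.504076
R_{1,0} = 0.376019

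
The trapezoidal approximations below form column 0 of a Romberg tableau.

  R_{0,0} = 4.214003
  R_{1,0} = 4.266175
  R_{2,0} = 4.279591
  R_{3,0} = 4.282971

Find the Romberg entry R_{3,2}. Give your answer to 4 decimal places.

Richardson extrapolation on the trapezoidal column (denominator 4−1=3):
R_{2,1} = 4.279591 + (4.279591 − 4.266175)/3 = 4.284063
R_{3,1} = (4·4.282971 − 4.279591) / 3 = 4.284098
R_{3,2} = 4.284098 + (4.284098 − 4.284063)/15 = 4.284100

4.2841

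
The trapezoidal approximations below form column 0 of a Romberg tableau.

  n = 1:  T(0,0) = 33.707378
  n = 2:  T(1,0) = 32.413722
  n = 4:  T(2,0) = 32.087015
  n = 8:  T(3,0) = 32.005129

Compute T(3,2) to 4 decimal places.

31.9778

Richardson extrapolation on the trapezoidal column (denominator 4−1=3):
T(2,1) = 32.087015 + (32.087015 − 32.413722)/3 = 31.978113
T(3,1) = 32.005129 + (32.005129 − 32.087015)/3 = 31.977834
T(3,2) = (16·31.977834 − 31.978113) / 15 = 31.977815
(Column j=1 coincides with Simpson's rule on the same nodes.)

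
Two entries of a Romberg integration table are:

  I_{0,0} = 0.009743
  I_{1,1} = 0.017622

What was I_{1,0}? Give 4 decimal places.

From I_{1,1} = (4·I_{1,0} − I_{0,0})/3, solve for I_{1,0}:
4·I_{1,0} = 3·0.017622 + 0.009743 = 0.062609
I_{1,0} = 0.015652

0.0157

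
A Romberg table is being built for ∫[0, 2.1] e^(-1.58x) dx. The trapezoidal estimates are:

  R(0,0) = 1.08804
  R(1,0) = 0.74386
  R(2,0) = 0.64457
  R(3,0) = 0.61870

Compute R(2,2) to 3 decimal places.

0.610

Richardson extrapolation on the trapezoidal column (denominator 4−1=3):
R(1,1) = (4·0.74386 − 1.08804) / 3 = 0.62913
R(2,1) = 0.64457 + (0.64457 − 0.74386)/3 = 0.61147
R(2,2) = (16·0.61147 − 0.62913) / 15 = 0.61029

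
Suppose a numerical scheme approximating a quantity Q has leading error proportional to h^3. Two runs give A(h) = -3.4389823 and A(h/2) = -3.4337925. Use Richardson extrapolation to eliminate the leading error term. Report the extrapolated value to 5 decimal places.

-3.43305

The leading error scales as h^3; refining by a factor of 2 reduces it by 2^3 = 8.
Extrapolated value = (8·A(h/2) − A(h)) / (8 − 1)
= (8·(-3.4337925) − (-3.4389823)) / 7
= -24.0313577 / 7 = -3.4330511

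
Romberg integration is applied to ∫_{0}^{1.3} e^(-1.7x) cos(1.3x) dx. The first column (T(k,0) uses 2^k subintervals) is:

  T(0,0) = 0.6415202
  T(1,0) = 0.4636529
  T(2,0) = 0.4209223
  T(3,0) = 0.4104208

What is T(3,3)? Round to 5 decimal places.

0.40694

Richardson extrapolation on the trapezoidal column (denominator 4−1=3):
T(1,1) = 0.4636529 + (0.4636529 − 0.6415202)/3 = 0.4043638
T(2,1) = 0.4209223 + (0.4209223 − 0.4636529)/3 = 0.4066788
T(3,1) = (4·0.4104208 − 0.4209223) / 3 = 0.4069203
T(2,2) = (16·0.4066788 − 0.4043638) / 15 = 0.4068331
T(3,2) = 0.4069203 + (0.4069203 − 0.4066788)/15 = 0.4069364
T(3,3) = (64·0.4069364 − 0.4068331) / 63 = 0.4069380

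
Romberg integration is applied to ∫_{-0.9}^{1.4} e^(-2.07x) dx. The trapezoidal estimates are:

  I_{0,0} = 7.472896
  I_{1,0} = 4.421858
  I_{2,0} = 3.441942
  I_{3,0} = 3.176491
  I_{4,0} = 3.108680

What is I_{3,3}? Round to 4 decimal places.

3.0860

Richardson extrapolation on the trapezoidal column (denominator 4−1=3):
I_{1,1} = (4·4.421858 − 7.472896) / 3 = 3.404845
I_{2,1} = (4·3.441942 − 4.421858) / 3 = 3.115303
I_{3,1} = (4·3.176491 − 3.441942) / 3 = 3.088007
I_{2,2} = 3.115303 + (3.115303 − 3.404845)/15 = 3.096000
I_{3,2} = (16·3.088007 − 3.115303) / 15 = 3.086187
I_{3,3} = (64·3.086187 − 3.096000) / 63 = 3.086031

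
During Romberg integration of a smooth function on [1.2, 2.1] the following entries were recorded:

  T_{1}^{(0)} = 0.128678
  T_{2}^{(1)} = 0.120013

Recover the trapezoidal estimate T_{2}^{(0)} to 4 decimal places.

From T_{2}^{(1)} = (4·T_{2}^{(0)} − T_{1}^{(0)})/3, solve for T_{2}^{(0)}:
4·T_{2}^{(0)} = 3·0.120013 + 0.128678 = 0.488717
T_{2}^{(0)} = 0.122179

0.1222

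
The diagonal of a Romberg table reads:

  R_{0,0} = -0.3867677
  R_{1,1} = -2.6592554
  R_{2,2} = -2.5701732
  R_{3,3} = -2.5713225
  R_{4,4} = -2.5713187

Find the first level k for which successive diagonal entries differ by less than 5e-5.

k = 4

|R_{1,1} − R_{0,0}| = 2.2724877 ≥ 5e-5
|R_{2,2} − R_{1,1}| = 0.0890822 ≥ 5e-5
|R_{3,3} − R_{2,2}| = 0.0011493 ≥ 5e-5
|R_{4,4} − R_{3,3}| = 0.0000038 < 5e-5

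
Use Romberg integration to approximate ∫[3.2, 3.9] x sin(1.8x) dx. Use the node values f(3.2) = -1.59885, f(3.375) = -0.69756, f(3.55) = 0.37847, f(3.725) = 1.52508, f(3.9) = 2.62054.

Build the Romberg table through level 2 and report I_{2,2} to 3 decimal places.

I_{0,0} (trapezoid, 1 panel, h=0.7000): 0.35759
I_{1,0} (trapezoid, 2 panels, h=0.3500): 0.31126
I_{2,0} (trapezoid, 4 panels, h=0.1750): 0.30045
I_{1,1} = 0.31126 + (0.31126 − 0.35759)/3 = 0.29582
I_{2,1} = 0.30045 + (0.30045 − 0.31126)/3 = 0.29685
I_{2,2} = 0.29685 + (0.29685 − 0.29582)/15 = 0.29692

0.297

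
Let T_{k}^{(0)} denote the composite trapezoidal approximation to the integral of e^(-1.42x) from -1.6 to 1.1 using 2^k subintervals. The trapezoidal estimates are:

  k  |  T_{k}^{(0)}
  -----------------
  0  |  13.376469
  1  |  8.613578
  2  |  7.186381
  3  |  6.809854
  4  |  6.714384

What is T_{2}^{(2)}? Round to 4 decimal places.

6.6896

Richardson extrapolation on the trapezoidal column (denominator 4−1=3):
T_{1}^{(1)} = (4·8.613578 − 13.376469) / 3 = 7.025948
T_{2}^{(1)} = 7.186381 + (7.186381 − 8.613578)/3 = 6.710649
T_{2}^{(2)} = 6.710649 + (6.710649 − 7.025948)/15 = 6.689629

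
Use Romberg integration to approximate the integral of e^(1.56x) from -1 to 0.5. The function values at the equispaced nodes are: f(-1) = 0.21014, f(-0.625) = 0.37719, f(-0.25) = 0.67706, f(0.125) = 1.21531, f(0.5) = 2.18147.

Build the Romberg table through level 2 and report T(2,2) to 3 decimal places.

1.264

T(0,0) (trapezoid, 1 panel, h=1.5000): 1.79371
T(1,0) (trapezoid, 2 panels, h=0.7500): 1.40465
T(2,0) (trapezoid, 4 panels, h=0.3750): 1.29951
T(1,1) = 1.40465 + (1.40465 − 1.79371)/3 = 1.27496
T(2,1) = 1.29951 + (1.29951 − 1.40465)/3 = 1.26446
T(2,2) = 1.26446 + (1.26446 − 1.27496)/15 = 1.26376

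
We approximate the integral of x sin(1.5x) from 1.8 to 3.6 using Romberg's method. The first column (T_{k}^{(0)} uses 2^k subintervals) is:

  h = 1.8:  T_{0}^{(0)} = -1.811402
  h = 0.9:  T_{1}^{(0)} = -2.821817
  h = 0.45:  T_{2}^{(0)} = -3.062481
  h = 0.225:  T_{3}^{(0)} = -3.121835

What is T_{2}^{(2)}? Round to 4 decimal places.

T_{1}^{(1)} = (4·(-2.821817) − (-1.811402)) / 3 = -3.158622
T_{2}^{(1)} = (4·(-3.062481) − (-2.821817)) / 3 = -3.142702
T_{2}^{(2)} = -3.142702 + (-3.142702 − (-3.158622))/15 = -3.141641

-3.1416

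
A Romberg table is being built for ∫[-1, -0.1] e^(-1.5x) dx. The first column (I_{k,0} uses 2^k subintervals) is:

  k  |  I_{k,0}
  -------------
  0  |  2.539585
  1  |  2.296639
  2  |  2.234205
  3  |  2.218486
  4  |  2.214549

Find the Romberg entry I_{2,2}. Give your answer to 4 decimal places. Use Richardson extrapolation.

2.2132

I_{1,1} = 2.296639 + (2.296639 − 2.539585)/3 = 2.215657
I_{2,1} = 2.234205 + (2.234205 − 2.296639)/3 = 2.213394
I_{2,2} = 2.213394 + (2.213394 − 2.215657)/15 = 2.213243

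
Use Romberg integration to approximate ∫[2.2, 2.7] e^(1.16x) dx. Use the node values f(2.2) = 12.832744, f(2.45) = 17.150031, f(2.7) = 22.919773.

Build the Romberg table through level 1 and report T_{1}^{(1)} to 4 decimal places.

T_{0}^{(0)} (trapezoid, 1 panel, h=0.5000): 8.938129
T_{1}^{(0)} (trapezoid, 2 panels, h=0.2500): 8.756572
T_{1}^{(1)} = 8.756572 + (8.756572 − 8.938129)/3 = 8.696053

8.6961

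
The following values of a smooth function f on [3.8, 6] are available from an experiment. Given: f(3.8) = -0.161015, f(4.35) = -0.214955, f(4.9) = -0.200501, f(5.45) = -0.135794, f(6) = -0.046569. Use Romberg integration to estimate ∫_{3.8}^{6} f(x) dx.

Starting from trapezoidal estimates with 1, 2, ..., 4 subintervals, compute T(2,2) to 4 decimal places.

T(0,0) (trapezoid, 1 panel, h=2.2000): -0.228342
T(1,0) (trapezoid, 2 panels, h=1.1000): -0.334722
T(2,0) (trapezoid, 4 panels, h=0.5500): -0.360273
T(1,1) = -0.334722 + (-0.334722 − (-0.228342))/3 = -0.370182
T(2,1) = -0.360273 + (-0.360273 − (-0.334722))/3 = -0.368790
T(2,2) = -0.368790 + (-0.368790 − (-0.370182))/15 = -0.368697

-0.3687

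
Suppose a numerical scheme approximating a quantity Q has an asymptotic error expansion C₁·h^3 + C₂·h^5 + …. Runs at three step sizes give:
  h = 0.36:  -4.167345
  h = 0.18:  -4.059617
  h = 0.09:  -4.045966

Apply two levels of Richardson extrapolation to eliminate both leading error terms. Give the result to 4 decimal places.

-4.0440

First eliminate the h^3 term (factor 2^3 = 8):
  B₁ = (8·(-4.059617) − (-4.167345))/7 = -4.044227
  B₂ = (8·(-4.045966) − (-4.059617))/7 = -4.044016
Then eliminate the h^5 term (factor 2^5 = 32):
  (32·(-4.044016) − (-4.044227))/31 = -4.044009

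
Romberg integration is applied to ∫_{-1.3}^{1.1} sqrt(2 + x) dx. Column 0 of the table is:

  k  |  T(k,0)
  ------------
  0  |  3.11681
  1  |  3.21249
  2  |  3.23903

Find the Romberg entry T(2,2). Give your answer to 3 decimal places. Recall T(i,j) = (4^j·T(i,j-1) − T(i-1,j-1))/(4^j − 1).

3.248

Richardson extrapolation on the trapezoidal column (denominator 4−1=3):
T(1,1) = (4·3.21249 − 3.11681) / 3 = 3.24438
T(2,1) = 3.23903 + (3.23903 − 3.21249)/3 = 3.24788
T(2,2) = 3.24788 + (3.24788 − 3.24438)/15 = 3.24811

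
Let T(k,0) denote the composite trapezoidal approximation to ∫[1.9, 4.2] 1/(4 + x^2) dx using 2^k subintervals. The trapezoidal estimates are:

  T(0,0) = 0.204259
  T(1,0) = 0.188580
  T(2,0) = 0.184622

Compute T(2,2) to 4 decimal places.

0.1833

T(1,1) = 0.188580 + (0.188580 − 0.204259)/3 = 0.183354
T(2,1) = (4·0.184622 − 0.188580) / 3 = 0.183303
T(2,2) = (16·0.183303 − 0.183354) / 15 = 0.183300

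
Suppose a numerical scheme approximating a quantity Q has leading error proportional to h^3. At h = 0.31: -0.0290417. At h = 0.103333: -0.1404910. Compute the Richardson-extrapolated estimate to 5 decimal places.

The leading error scales as h^3; refining by a factor of 3 reduces it by 3^3 = 27.
Extrapolated value = (27·A(h/3) − A(h)) / (27 − 1)
= (27·(-0.1404910) − (-0.0290417)) / 26
= -3.7642153 / 26 = -0.1447775

-0.14478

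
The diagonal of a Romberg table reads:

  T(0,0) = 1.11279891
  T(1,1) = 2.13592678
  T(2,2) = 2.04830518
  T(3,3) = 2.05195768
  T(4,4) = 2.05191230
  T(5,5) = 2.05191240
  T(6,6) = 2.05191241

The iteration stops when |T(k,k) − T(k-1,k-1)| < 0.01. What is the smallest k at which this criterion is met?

|T(1,1) − T(0,0)| = 1.02312787 ≥ 0.01
|T(2,2) − T(1,1)| = 0.08762160 ≥ 0.01
|T(3,3) − T(2,2)| = 0.00365250 < 0.01

k = 3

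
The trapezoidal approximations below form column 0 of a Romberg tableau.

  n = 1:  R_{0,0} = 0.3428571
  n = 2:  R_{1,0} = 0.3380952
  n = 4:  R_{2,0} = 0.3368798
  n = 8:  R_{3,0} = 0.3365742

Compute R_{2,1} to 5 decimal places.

R_{2,1} = (4·0.3368798 − 0.3380952) / 3 = 0.3364747

0.33647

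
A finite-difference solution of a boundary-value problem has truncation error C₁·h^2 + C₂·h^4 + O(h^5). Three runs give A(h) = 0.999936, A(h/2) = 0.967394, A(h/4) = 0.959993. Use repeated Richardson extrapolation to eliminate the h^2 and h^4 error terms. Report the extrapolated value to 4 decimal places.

0.9576

First eliminate the h^2 term (factor 2^2 = 4):
  B₁ = (4·0.967394 − 0.999936)/3 = 0.956547
  B₂ = (4·0.959993 − 0.967394)/3 = 0.957526
Then eliminate the h^4 term (factor 2^4 = 16):
  (16·0.957526 − 0.956547)/15 = 0.957591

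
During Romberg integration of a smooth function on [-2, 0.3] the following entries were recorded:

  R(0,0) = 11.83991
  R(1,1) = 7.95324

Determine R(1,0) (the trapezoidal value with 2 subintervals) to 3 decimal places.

8.925

From R(1,1) = (4·R(1,0) − R(0,0))/3, solve for R(1,0):
4·R(1,0) = 3·7.95324 + 11.83991 = 35.69963
R(1,0) = 8.92491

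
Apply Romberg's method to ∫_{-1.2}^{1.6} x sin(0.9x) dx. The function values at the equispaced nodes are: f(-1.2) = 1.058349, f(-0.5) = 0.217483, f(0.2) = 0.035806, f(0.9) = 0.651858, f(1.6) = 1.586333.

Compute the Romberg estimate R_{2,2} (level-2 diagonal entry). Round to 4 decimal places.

R_{0,0} (trapezoid, 1 panel, h=2.8000): 3.702555
R_{1,0} (trapezoid, 2 panels, h=1.4000): 1.901406
R_{2,0} (trapezoid, 4 panels, h=0.7000): 1.559242
R_{1,1} = 1.901406 + (1.901406 − 3.702555)/3 = 1.301023
R_{2,1} = 1.559242 + (1.559242 − 1.901406)/3 = 1.445187
R_{2,2} = 1.445187 + (1.445187 − 1.301023)/15 = 1.454798

1.4548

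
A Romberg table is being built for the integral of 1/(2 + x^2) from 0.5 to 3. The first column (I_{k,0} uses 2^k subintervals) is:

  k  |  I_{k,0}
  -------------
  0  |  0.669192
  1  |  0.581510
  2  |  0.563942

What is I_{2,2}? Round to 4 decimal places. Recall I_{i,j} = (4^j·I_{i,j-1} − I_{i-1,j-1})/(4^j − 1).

I_{1,1} = 0.581510 + (0.581510 − 0.669192)/3 = 0.552283
I_{2,1} = 0.563942 + (0.563942 − 0.581510)/3 = 0.558086
I_{2,2} = 0.558086 + (0.558086 − 0.552283)/15 = 0.558473

0.5585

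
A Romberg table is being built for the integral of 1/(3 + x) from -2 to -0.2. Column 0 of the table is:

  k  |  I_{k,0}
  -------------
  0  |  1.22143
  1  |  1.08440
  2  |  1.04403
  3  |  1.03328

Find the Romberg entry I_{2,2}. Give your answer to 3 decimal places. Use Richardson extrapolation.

1.030

Richardson extrapolation on the trapezoidal column (denominator 4−1=3):
I_{1,1} = (4·1.08440 − 1.22143) / 3 = 1.03872
I_{2,1} = (4·1.04403 − 1.08440) / 3 = 1.03057
I_{2,2} = (16·1.03057 − 1.03872) / 15 = 1.03003
(Column j=1 coincides with Simpson's rule on the same nodes.)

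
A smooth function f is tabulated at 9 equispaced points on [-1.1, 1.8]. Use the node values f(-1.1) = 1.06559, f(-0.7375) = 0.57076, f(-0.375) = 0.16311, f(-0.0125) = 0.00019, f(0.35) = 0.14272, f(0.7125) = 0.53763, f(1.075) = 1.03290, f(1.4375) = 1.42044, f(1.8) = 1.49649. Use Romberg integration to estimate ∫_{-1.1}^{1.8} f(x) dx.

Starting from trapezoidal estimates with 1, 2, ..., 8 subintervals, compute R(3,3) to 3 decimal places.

R(0,0) (trapezoid, 1 panel, h=2.9000): 3.71502
R(1,0) (trapezoid, 2 panels, h=1.4500): 2.06445
R(2,0) (trapezoid, 4 panels, h=0.7250): 1.89933
R(3,0) (trapezoid, 8 panels, h=0.3625): 1.86644
R(1,1) = 2.06445 + (2.06445 − 3.71502)/3 = 1.51426
R(2,1) = 1.89933 + (1.89933 − 2.06445)/3 = 1.84429
R(3,1) = 1.86644 + (1.86644 − 1.89933)/3 = 1.85548
R(2,2) = 1.84429 + (1.84429 − 1.51426)/15 = 1.86629
R(3,2) = 1.85548 + (1.85548 − 1.84429)/15 = 1.85623
R(3,3) = 1.85623 + (1.85623 − 1.86629)/63 = 1.85607

1.856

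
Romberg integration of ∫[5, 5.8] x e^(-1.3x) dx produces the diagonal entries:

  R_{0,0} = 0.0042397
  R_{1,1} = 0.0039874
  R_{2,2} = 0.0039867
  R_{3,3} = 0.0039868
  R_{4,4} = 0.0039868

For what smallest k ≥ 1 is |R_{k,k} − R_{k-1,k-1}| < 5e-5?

|R_{1,1} − R_{0,0}| = 0.0002523 ≥ 5e-5
|R_{2,2} − R_{1,1}| = 0.0000007 < 5e-5

k = 2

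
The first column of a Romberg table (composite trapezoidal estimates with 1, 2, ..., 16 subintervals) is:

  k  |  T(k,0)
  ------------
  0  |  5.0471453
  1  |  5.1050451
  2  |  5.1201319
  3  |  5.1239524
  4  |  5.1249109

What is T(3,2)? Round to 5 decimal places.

T(2,1) = (4·5.1201319 − 5.1050451) / 3 = 5.1251608
T(3,1) = 5.1239524 + (5.1239524 − 5.1201319)/3 = 5.1252259
T(3,2) = (16·5.1252259 − 5.1251608) / 15 = 5.1252302

5.12523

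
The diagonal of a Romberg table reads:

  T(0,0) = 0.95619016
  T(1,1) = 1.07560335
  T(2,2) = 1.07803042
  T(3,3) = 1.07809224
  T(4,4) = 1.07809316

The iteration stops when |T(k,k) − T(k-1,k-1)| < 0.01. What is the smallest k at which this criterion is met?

k = 2

|T(1,1) − T(0,0)| = 0.11941319 ≥ 0.01
|T(2,2) − T(1,1)| = 0.00242707 < 0.01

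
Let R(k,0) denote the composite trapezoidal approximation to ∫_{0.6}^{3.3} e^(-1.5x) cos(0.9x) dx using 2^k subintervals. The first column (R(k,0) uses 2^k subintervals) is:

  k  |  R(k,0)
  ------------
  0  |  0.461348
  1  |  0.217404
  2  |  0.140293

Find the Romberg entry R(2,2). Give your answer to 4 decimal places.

0.1132

R(1,1) = (4·0.217404 − 0.461348) / 3 = 0.136089
R(2,1) = 0.140293 + (0.140293 − 0.217404)/3 = 0.114589
R(2,2) = (16·0.114589 − 0.136089) / 15 = 0.113156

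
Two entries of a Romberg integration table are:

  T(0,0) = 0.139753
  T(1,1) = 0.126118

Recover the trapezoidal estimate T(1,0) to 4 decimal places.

From T(1,1) = (4·T(1,0) − T(0,0))/3, solve for T(1,0):
4·T(1,0) = 3·0.126118 + 0.139753 = 0.518107
T(1,0) = 0.129527

0.1295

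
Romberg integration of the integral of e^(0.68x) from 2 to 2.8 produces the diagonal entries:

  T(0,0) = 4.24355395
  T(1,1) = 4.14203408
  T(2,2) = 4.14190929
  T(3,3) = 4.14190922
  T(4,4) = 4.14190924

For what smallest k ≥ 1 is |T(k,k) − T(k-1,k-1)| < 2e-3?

|T(1,1) − T(0,0)| = 0.10151987 ≥ 2e-3
|T(2,2) − T(1,1)| = 0.00012479 < 2e-3

k = 2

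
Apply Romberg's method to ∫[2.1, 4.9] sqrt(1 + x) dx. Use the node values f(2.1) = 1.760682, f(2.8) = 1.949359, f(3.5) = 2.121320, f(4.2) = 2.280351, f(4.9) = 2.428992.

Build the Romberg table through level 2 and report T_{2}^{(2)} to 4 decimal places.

T_{0}^{(0)} (trapezoid, 1 panel, h=2.8000): 5.865544
T_{1}^{(0)} (trapezoid, 2 panels, h=1.4000): 5.902620
T_{2}^{(0)} (trapezoid, 4 panels, h=0.7000): 5.912107
T_{1}^{(1)} = 5.902620 + (5.902620 − 5.865544)/3 = 5.914979
T_{2}^{(1)} = 5.912107 + (5.912107 − 5.902620)/3 = 5.915269
T_{2}^{(2)} = 5.915269 + (5.915269 − 5.914979)/15 = 5.915288

5.9153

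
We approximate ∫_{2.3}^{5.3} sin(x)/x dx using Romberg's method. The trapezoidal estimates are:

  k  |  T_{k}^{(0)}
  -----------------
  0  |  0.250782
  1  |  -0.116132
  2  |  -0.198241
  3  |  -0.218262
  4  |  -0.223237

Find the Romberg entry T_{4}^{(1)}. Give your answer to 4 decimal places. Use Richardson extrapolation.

T_{4}^{(1)} = (4·(-0.223237) − (-0.218262)) / 3 = -0.224895

-0.2249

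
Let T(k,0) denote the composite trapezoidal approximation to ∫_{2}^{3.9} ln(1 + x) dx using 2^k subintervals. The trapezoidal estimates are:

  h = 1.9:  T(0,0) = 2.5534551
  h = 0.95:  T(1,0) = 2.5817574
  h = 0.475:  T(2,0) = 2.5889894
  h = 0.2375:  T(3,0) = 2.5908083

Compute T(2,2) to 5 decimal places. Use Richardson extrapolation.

2.59141

T(1,1) = 2.5817574 + (2.5817574 − 2.5534551)/3 = 2.5911915
T(2,1) = 2.5889894 + (2.5889894 − 2.5817574)/3 = 2.5914001
T(2,2) = 2.5914001 + (2.5914001 − 2.5911915)/15 = 2.5914140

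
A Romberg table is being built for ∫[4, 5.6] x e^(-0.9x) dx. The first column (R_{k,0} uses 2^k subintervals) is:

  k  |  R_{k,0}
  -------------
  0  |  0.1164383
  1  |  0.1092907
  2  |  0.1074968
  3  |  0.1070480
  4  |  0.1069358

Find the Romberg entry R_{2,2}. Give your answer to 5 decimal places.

0.10690

Richardson extrapolation on the trapezoidal column (denominator 4−1=3):
R_{1,1} = 0.1092907 + (0.1092907 − 0.1164383)/3 = 0.1069082
R_{2,1} = 0.1074968 + (0.1074968 − 0.1092907)/3 = 0.1068988
R_{2,2} = 0.1068988 + (0.1068988 − 0.1069082)/15 = 0.1068982
(Column j=1 coincides with Simpson's rule on the same nodes.)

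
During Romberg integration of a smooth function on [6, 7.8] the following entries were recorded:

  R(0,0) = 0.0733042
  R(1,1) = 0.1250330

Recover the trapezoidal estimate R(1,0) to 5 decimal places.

0.11210

From R(1,1) = (4·R(1,0) − R(0,0))/3, solve for R(1,0):
4·R(1,0) = 3·0.1250330 + 0.0733042 = 0.4484032
R(1,0) = 0.1121008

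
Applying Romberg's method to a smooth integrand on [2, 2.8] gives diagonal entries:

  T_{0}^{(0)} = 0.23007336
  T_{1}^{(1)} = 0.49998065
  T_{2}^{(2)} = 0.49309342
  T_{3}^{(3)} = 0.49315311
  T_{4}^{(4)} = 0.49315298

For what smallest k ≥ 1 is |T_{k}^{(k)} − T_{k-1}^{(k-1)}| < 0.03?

k = 2

|T_{1}^{(1)} − T_{0}^{(0)}| = 0.26990729 ≥ 0.03
|T_{2}^{(2)} − T_{1}^{(1)}| = 0.00688723 < 0.03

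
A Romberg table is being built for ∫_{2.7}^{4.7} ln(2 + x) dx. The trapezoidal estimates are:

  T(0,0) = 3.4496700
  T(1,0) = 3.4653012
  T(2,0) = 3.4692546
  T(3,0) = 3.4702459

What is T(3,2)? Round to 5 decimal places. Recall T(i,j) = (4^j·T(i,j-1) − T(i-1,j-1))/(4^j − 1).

T(2,1) = (4·3.4692546 − 3.4653012) / 3 = 3.4705724
T(3,1) = (4·3.4702459 − 3.4692546) / 3 = 3.4705763
T(3,2) = (16·3.4705763 − 3.4705724) / 15 = 3.4705766

3.47058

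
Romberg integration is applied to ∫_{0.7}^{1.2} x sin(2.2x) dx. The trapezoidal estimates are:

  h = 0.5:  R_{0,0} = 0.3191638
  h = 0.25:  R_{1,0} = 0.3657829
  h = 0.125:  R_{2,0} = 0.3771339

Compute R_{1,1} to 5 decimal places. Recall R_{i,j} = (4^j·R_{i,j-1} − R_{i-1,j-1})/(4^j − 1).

0.38132

R_{1,1} = 0.3657829 + (0.3657829 − 0.3191638)/3 = 0.3813226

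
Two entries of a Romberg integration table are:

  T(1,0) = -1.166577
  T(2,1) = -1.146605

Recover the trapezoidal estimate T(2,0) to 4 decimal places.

From T(2,1) = (4·T(2,0) − T(1,0))/3, solve for T(2,0):
4·T(2,0) = 3·(-1.146605) + (-1.166577) = -4.606392
T(2,0) = -1.151598

-1.1516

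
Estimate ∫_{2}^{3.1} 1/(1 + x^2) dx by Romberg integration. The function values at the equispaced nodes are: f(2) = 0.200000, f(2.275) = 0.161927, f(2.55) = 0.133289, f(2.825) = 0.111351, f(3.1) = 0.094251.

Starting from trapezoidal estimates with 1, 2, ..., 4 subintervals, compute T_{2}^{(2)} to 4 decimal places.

T_{0}^{(0)} (trapezoid, 1 panel, h=1.1000): 0.161838
T_{1}^{(0)} (trapezoid, 2 panels, h=0.5500): 0.154228
T_{2}^{(0)} (trapezoid, 4 panels, h=0.2750): 0.152265
T_{1}^{(1)} = 0.154228 + (0.154228 − 0.161838)/3 = 0.151691
T_{2}^{(1)} = 0.152265 + (0.152265 − 0.154228)/3 = 0.151611
T_{2}^{(2)} = 0.151611 + (0.151611 − 0.151691)/15 = 0.151606

0.1516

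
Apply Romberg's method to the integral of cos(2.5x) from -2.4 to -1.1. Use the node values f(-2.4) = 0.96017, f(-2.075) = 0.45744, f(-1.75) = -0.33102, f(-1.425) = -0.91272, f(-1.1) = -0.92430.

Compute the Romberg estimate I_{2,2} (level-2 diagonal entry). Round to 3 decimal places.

I_{0,0} (trapezoid, 1 panel, h=1.3000): 0.02332
I_{1,0} (trapezoid, 2 panels, h=0.6500): -0.20351
I_{2,0} (trapezoid, 4 panels, h=0.3250): -0.24972
I_{1,1} = -0.20351 + (-0.20351 − 0.02332)/3 = -0.27912
I_{2,1} = -0.24972 + (-0.24972 − (-0.20351))/3 = -0.26512
I_{2,2} = -0.26512 + (-0.26512 − (-0.27912))/15 = -0.26419

-0.264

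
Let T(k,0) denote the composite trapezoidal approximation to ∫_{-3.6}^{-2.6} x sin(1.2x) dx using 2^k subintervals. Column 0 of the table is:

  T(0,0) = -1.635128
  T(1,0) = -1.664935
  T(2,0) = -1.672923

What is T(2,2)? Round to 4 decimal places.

T(1,1) = -1.664935 + (-1.664935 − (-1.635128))/3 = -1.674871
T(2,1) = (4·(-1.672923) − (-1.664935)) / 3 = -1.675586
T(2,2) = (16·(-1.675586) − (-1.674871)) / 15 = -1.675634

-1.6756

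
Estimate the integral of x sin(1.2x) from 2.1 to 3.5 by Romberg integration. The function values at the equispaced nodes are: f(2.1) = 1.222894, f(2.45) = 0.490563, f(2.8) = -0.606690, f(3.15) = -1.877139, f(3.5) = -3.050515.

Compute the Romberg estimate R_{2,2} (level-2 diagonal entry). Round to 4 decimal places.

-1.0025

R_{0,0} (trapezoid, 1 panel, h=1.4000): -1.279335
R_{1,0} (trapezoid, 2 panels, h=0.7000): -1.064350
R_{2,0} (trapezoid, 4 panels, h=0.3500): -1.017477
R_{1,1} = -1.064350 + (-1.064350 − (-1.279335))/3 = -0.992688
R_{2,1} = -1.017477 + (-1.017477 − (-1.064350))/3 = -1.001853
R_{2,2} = -1.001853 + (-1.001853 − (-0.992688))/15 = -1.002464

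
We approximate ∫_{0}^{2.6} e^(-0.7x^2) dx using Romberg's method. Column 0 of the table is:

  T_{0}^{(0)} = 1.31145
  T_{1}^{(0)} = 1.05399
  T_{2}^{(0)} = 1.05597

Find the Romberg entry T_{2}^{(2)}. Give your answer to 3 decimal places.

Richardson extrapolation on the trapezoidal column (denominator 4−1=3):
T_{1}^{(1)} = (4·1.05399 − 1.31145) / 3 = 0.96817
T_{2}^{(1)} = (4·1.05597 − 1.05399) / 3 = 1.05663
T_{2}^{(2)} = 1.05663 + (1.05663 − 0.96817)/15 = 1.06253

1.063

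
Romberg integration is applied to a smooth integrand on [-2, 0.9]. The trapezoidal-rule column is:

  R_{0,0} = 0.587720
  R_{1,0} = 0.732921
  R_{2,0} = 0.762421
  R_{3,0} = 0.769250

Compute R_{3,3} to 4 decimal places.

Richardson extrapolation on the trapezoidal column (denominator 4−1=3):
R_{1,1} = 0.732921 + (0.732921 − 0.587720)/3 = 0.781321
R_{2,1} = (4·0.762421 − 0.732921) / 3 = 0.772254
R_{3,1} = (4·0.769250 − 0.762421) / 3 = 0.771526
R_{2,2} = 0.772254 + (0.772254 − 0.781321)/15 = 0.771650
R_{3,2} = (16·0.771526 − 0.772254) / 15 = 0.771477
R_{3,3} = (64·0.771477 − 0.771650) / 63 = 0.771474

0.7715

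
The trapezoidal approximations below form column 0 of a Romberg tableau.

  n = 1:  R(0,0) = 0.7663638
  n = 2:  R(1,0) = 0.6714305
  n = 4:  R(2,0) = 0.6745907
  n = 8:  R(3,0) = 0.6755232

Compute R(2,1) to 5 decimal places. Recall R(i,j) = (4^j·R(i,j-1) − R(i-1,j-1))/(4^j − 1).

Richardson extrapolation on the trapezoidal column (denominator 4−1=3):
R(2,1) = (4·0.6745907 − 0.6714305) / 3 = 0.6756441

0.67564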